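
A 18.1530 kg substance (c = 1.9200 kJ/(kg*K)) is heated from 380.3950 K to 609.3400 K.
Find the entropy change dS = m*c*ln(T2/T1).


T2/T1 = 1.6019
ln(T2/T1) = 0.4712
dS = 18.1530 * 1.9200 * 0.4712 = 16.4219 kJ/K

16.4219 kJ/K


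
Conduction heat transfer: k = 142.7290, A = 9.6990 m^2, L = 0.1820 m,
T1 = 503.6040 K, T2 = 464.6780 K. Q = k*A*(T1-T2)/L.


dT = 38.9260 K
Q = 142.7290 * 9.6990 * 38.9260 / 0.1820 = 296078.9778 W

296078.9778 W


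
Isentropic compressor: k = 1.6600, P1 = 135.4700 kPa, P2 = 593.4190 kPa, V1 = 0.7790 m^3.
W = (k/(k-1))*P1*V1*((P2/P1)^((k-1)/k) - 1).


(k-1)/k = 0.3976
(P2/P1)^exp = 1.7991
W = 2.5152 * 135.4700 * 0.7790 * (1.7991 - 1) = 212.1094 kJ

212.1094 kJ


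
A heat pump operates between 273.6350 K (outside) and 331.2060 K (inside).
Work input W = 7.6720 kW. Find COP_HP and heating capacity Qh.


COP = 331.2060 / 57.5710 = 5.7530
Qh = 5.7530 * 7.6720 = 44.1370 kW

COP = 5.7530, Qh = 44.1370 kW


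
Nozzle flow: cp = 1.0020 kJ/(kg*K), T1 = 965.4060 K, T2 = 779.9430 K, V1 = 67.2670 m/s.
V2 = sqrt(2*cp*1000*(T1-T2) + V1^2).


dT = 185.4630 K
2*cp*1000*dT = 371667.8520
V1^2 = 4524.8493
V2 = sqrt(376192.7013) = 613.3455 m/s

613.3455 m/s


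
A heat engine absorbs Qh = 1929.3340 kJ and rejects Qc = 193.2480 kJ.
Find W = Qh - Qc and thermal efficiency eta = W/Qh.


W = 1929.3340 - 193.2480 = 1736.0860 kJ
eta = 1736.0860 / 1929.3340 = 0.8998 = 89.9837%

W = 1736.0860 kJ, eta = 89.9837%


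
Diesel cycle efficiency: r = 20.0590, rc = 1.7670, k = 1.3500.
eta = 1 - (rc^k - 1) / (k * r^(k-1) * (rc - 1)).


r^(k-1) = 2.8563
rc^k = 2.1566
eta = 0.6089 = 60.8938%

60.8938%


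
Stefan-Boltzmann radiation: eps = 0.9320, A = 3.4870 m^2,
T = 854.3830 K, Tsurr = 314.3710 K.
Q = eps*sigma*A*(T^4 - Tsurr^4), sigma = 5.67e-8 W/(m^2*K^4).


T^4 = 5.3286e+11
Tsurr^4 = 9.7672e+09
Q = 0.9320 * 5.67e-8 * 3.4870 * 5.2309e+11 = 96388.8695 W

96388.8695 W


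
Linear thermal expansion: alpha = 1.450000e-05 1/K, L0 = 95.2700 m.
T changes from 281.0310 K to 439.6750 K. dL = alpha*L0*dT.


dT = 158.6440 K
dL = 1.450000e-05 * 95.2700 * 158.6440 = 0.219153 m
L_final = 95.489153 m

dL = 0.219153 m


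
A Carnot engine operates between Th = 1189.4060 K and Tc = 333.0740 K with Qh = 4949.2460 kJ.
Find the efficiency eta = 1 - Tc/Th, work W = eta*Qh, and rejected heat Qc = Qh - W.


eta = 1 - 333.0740/1189.4060 = 0.7200
W = 0.7200 * 4949.2460 = 3563.2893 kJ
Qc = 4949.2460 - 3563.2893 = 1385.9567 kJ

eta = 71.9966%, W = 3563.2893 kJ, Qc = 1385.9567 kJ


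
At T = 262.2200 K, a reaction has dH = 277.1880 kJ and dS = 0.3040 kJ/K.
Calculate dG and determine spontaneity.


T*dS = 262.2200 * 0.3040 = 79.7149 kJ
dG = 277.1880 - 79.7149 = 197.4731 kJ (non-spontaneous)

dG = 197.4731 kJ, non-spontaneous


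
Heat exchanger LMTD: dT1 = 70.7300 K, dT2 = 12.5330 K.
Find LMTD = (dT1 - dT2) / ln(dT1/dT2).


dT1/dT2 = 5.6435
ln(dT1/dT2) = 1.7305
LMTD = 58.1970 / 1.7305 = 33.6301 K

33.6301 K


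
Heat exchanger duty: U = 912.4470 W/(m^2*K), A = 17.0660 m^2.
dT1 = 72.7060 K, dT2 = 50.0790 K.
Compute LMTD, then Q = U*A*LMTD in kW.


LMTD = 60.6911 K
Q = 912.4470 * 17.0660 * 60.6911 = 945071.4748 W = 945.0715 kW

945.0715 kW


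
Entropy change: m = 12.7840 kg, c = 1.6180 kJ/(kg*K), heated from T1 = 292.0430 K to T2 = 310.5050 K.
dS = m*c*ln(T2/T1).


T2/T1 = 1.0632
ln(T2/T1) = 0.0613
dS = 12.7840 * 1.6180 * 0.0613 = 1.2679 kJ/K

1.2679 kJ/K


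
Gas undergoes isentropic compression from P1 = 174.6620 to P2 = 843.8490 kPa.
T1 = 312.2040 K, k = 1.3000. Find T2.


(k-1)/k = 0.2308
(P2/P1)^exp = 1.4383
T2 = 312.2040 * 1.4383 = 449.0554 K

449.0554 K


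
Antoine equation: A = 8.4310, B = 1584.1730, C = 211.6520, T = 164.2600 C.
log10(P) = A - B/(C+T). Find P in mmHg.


C+T = 375.9120
B/(C+T) = 4.2142
log10(P) = 8.4310 - 4.2142 = 4.2168
P = 10^4.2168 = 16473.5664 mmHg

16473.5664 mmHg


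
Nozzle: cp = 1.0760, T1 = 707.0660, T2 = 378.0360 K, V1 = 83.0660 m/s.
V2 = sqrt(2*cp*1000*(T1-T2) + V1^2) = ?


dT = 329.0300 K
2*cp*1000*dT = 708072.5600
V1^2 = 6899.9604
V2 = sqrt(714972.5204) = 845.5605 m/s

845.5605 m/s


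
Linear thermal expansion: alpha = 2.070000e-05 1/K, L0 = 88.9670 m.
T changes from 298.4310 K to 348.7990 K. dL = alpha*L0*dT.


dT = 50.3680 K
dL = 2.070000e-05 * 88.9670 * 50.3680 = 0.092759 m
L_final = 89.059759 m

dL = 0.092759 m


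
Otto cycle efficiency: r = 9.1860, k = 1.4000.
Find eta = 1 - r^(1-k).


r^(k-1) = 2.4280
eta = 1 - 1/2.4280 = 0.5881 = 58.8140%

58.8140%


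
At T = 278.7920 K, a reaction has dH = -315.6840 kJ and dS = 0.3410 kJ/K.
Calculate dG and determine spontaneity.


T*dS = 278.7920 * 0.3410 = 95.0681 kJ
dG = -315.6840 - 95.0681 = -410.7521 kJ (spontaneous)

dG = -410.7521 kJ, spontaneous


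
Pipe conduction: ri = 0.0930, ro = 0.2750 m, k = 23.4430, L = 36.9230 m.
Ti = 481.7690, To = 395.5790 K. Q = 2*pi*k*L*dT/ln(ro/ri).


dT = 86.1900 K
ln(ro/ri) = 1.0842
Q = 2*pi*23.4430*36.9230*86.1900 / 1.0842 = 432363.3652 W

432363.3652 W


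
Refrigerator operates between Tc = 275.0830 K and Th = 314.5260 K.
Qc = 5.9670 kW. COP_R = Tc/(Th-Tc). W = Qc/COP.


COP = 275.0830 / 39.4430 = 6.9742
W = 5.9670 / 6.9742 = 0.8556 kW

COP = 6.9742, W = 0.8556 kW


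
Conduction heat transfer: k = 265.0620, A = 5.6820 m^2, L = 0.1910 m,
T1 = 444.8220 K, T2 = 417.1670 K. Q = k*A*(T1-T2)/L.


dT = 27.6550 K
Q = 265.0620 * 5.6820 * 27.6550 / 0.1910 = 218066.5213 W

218066.5213 W


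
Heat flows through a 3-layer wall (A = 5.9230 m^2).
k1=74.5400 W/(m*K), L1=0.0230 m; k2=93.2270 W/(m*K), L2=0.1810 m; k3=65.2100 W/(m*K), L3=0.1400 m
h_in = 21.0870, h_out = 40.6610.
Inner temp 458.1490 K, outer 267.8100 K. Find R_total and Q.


R_conv_in = 1/(21.0870*5.9230) = 0.0080
R_1 = 0.0230/(74.5400*5.9230) = 5.2095e-05
R_2 = 0.1810/(93.2270*5.9230) = 0.0003
R_3 = 0.1400/(65.2100*5.9230) = 0.0004
R_conv_out = 1/(40.6610*5.9230) = 0.0042
R_total = 0.0129 K/W
Q = 190.3390 / 0.0129 = 14753.7176 W

R_total = 0.0129 K/W, Q = 14753.7176 W


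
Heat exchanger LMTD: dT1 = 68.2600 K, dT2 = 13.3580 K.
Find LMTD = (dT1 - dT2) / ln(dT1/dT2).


dT1/dT2 = 5.1100
ln(dT1/dT2) = 1.6312
LMTD = 54.9020 / 1.6312 = 33.6573 K

33.6573 K


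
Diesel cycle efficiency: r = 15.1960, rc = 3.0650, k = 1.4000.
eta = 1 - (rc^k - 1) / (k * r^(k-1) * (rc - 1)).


r^(k-1) = 2.9696
rc^k = 4.7974
eta = 0.5577 = 55.7674%

55.7674%


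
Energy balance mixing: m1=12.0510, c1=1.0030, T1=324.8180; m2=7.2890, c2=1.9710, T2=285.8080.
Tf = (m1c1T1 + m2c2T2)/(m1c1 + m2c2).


num = 8032.2195
den = 26.4538
Tf = 303.6323 K

303.6323 K


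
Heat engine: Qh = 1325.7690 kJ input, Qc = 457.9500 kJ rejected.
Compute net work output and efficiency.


W = 1325.7690 - 457.9500 = 867.8190 kJ
eta = 867.8190 / 1325.7690 = 0.6546 = 65.4578%

W = 867.8190 kJ, eta = 65.4578%


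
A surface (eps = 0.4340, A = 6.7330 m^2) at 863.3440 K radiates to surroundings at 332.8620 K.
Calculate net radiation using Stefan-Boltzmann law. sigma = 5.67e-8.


T^4 = 5.5557e+11
Tsurr^4 = 1.2276e+10
Q = 0.4340 * 5.67e-8 * 6.7330 * 5.4329e+11 = 90014.5991 W

90014.5991 W


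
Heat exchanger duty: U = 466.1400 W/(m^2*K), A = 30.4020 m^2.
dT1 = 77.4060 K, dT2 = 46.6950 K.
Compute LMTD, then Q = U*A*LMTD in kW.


LMTD = 60.7625 K
Q = 466.1400 * 30.4020 * 60.7625 = 861100.5578 W = 861.1006 kW

861.1006 kW


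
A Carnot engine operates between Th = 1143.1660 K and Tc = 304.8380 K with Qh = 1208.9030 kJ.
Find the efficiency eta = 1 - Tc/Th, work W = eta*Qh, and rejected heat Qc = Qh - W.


eta = 1 - 304.8380/1143.1660 = 0.7333
W = 0.7333 * 1208.9030 = 886.5355 kJ
Qc = 1208.9030 - 886.5355 = 322.3675 kJ

eta = 73.3339%, W = 886.5355 kJ, Qc = 322.3675 kJ


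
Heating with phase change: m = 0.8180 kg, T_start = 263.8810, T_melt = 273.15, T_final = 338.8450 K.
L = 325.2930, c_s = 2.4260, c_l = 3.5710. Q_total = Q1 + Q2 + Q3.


Q1 (sensible, solid) = 0.8180 * 2.4260 * 9.2690 = 18.3940 kJ
Q2 (latent) = 0.8180 * 325.2930 = 266.0897 kJ
Q3 (sensible, liquid) = 0.8180 * 3.5710 * 65.6950 = 191.9002 kJ
Q_total = 476.3839 kJ

476.3839 kJ


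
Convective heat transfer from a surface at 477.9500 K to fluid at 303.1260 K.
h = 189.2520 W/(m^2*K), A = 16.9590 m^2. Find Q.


dT = 174.8240 K
Q = 189.2520 * 16.9590 * 174.8240 = 561101.9406 W

561101.9406 W


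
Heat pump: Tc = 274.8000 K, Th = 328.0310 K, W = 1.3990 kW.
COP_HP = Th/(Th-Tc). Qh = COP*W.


COP = 328.0310 / 53.2310 = 6.1624
Qh = 6.1624 * 1.3990 = 8.6212 kW

COP = 6.1624, Qh = 8.6212 kW


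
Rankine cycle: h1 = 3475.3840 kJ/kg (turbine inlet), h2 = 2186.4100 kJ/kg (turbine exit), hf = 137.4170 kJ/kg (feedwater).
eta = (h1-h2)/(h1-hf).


W = 1288.9740 kJ/kg
Q_in = 3337.9670 kJ/kg
eta = 0.3862 = 38.6155%

eta = 38.6155%


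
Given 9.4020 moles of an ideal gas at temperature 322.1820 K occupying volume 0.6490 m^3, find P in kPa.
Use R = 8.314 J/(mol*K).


P = nRT/V = 9.4020 * 8.314 * 322.1820 / 0.6490
= 25184.3960 / 0.6490 = 38804.9246 Pa = 38.8049 kPa

38.8049 kPa


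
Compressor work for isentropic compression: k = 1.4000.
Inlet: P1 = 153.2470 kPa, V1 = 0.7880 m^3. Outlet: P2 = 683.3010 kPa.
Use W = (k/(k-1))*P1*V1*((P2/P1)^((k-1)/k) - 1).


(k-1)/k = 0.2857
(P2/P1)^exp = 1.5328
W = 3.5000 * 153.2470 * 0.7880 * (1.5328 - 1) = 225.1996 kJ

225.1996 kJ


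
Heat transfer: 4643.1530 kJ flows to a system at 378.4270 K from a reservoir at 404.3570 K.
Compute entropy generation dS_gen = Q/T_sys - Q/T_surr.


dS_sys = 4643.1530/378.4270 = 12.2696 kJ/K
dS_surr = -4643.1530/404.3570 = -11.4828 kJ/K
dS_gen = 12.2696 - 11.4828 = 0.7868 kJ/K (irreversible)

dS_gen = 0.7868 kJ/K, irreversible


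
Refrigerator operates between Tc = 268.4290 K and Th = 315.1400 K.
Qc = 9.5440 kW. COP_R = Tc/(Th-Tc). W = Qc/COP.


COP = 268.4290 / 46.7110 = 5.7466
W = 9.5440 / 5.7466 = 1.6608 kW

COP = 5.7466, W = 1.6608 kW


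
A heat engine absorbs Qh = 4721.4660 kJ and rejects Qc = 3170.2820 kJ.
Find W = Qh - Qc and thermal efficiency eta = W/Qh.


W = 4721.4660 - 3170.2820 = 1551.1840 kJ
eta = 1551.1840 / 4721.4660 = 0.3285 = 32.8539%

W = 1551.1840 kJ, eta = 32.8539%


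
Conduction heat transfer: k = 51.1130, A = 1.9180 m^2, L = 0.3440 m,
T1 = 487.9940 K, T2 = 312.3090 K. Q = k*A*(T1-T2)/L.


dT = 175.6850 K
Q = 51.1130 * 1.9180 * 175.6850 / 0.3440 = 50067.5356 W

50067.5356 W


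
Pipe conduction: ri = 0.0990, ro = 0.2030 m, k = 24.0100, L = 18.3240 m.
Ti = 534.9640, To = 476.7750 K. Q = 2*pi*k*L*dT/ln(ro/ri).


dT = 58.1890 K
ln(ro/ri) = 0.7181
Q = 2*pi*24.0100*18.3240*58.1890 / 0.7181 = 224004.4612 W

224004.4612 W


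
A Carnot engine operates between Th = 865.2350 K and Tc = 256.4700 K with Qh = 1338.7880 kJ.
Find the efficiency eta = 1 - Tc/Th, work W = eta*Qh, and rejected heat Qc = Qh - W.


eta = 1 - 256.4700/865.2350 = 0.7036
W = 0.7036 * 1338.7880 = 941.9490 kJ
Qc = 1338.7880 - 941.9490 = 396.8390 kJ

eta = 70.3583%, W = 941.9490 kJ, Qc = 396.8390 kJ


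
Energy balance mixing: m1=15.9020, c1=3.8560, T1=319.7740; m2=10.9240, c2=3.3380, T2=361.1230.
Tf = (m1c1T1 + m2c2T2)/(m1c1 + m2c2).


num = 32776.0397
den = 97.7824
Tf = 335.1936 K

335.1936 K


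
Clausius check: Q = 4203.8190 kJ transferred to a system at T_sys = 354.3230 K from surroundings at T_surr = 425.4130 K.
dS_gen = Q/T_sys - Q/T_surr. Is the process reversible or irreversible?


dS_sys = 4203.8190/354.3230 = 11.8644 kJ/K
dS_surr = -4203.8190/425.4130 = -9.8817 kJ/K
dS_gen = 11.8644 - 9.8817 = 1.9826 kJ/K (irreversible)

dS_gen = 1.9826 kJ/K, irreversible


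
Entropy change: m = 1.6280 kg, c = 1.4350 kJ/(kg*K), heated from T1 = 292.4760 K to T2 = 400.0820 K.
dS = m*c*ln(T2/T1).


T2/T1 = 1.3679
ln(T2/T1) = 0.3133
dS = 1.6280 * 1.4350 * 0.3133 = 0.7319 kJ/K

0.7319 kJ/K


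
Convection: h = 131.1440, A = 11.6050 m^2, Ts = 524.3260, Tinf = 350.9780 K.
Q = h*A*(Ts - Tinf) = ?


dT = 173.3480 K
Q = 131.1440 * 11.6050 * 173.3480 = 263822.8490 W

263822.8490 W


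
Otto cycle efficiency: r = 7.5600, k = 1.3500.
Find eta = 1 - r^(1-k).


r^(k-1) = 2.0299
eta = 1 - 1/2.0299 = 0.5074 = 50.7374%

50.7374%


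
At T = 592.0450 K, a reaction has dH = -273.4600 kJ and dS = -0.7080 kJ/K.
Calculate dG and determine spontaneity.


T*dS = 592.0450 * -0.7080 = -419.1679 kJ
dG = -273.4600 + 419.1679 = 145.7079 kJ (non-spontaneous)

dG = 145.7079 kJ, non-spontaneous


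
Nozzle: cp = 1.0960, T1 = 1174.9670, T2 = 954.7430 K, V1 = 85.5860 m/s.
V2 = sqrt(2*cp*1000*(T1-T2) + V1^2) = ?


dT = 220.2240 K
2*cp*1000*dT = 482731.0080
V1^2 = 7324.9634
V2 = sqrt(490055.9714) = 700.0400 m/s

700.0400 m/s


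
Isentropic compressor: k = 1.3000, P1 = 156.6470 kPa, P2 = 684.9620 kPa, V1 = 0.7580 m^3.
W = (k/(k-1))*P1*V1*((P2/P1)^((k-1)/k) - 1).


(k-1)/k = 0.2308
(P2/P1)^exp = 1.4056
W = 4.3333 * 156.6470 * 0.7580 * (1.4056 - 1) = 208.6986 kJ

208.6986 kJ


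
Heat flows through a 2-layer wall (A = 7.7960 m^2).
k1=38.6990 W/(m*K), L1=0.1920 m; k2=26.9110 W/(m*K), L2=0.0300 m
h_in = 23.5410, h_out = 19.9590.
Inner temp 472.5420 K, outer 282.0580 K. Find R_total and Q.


R_conv_in = 1/(23.5410*7.7960) = 0.0054
R_1 = 0.1920/(38.6990*7.7960) = 0.0006
R_2 = 0.0300/(26.9110*7.7960) = 0.0001
R_conv_out = 1/(19.9590*7.7960) = 0.0064
R_total = 0.0127 K/W
Q = 190.4840 / 0.0127 = 15052.1408 W

R_total = 0.0127 K/W, Q = 15052.1408 W


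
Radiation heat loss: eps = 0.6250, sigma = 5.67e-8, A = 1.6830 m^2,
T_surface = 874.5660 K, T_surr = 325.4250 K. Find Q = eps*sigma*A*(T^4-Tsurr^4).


T^4 = 5.8502e+11
Tsurr^4 = 1.1215e+10
Q = 0.6250 * 5.67e-8 * 1.6830 * 5.7380e+11 = 34222.4480 W

34222.4480 W


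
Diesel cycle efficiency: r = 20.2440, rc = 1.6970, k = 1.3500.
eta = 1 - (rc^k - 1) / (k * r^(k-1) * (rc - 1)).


r^(k-1) = 2.8655
rc^k = 2.0421
eta = 0.6135 = 61.3521%

61.3521%


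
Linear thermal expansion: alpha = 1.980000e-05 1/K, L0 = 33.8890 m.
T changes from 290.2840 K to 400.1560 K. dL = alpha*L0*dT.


dT = 109.8720 K
dL = 1.980000e-05 * 33.8890 * 109.8720 = 0.073724 m
L_final = 33.962724 m

dL = 0.073724 m


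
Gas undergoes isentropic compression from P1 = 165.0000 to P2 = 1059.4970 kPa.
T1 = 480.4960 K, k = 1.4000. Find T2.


(k-1)/k = 0.2857
(P2/P1)^exp = 1.7012
T2 = 480.4960 * 1.7012 = 817.4047 K

817.4047 K


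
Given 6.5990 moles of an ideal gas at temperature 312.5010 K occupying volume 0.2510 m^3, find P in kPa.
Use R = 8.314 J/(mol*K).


P = nRT/V = 6.5990 * 8.314 * 312.5010 / 0.2510
= 17145.0817 / 0.2510 = 68307.0986 Pa = 68.3071 kPa

68.3071 kPa


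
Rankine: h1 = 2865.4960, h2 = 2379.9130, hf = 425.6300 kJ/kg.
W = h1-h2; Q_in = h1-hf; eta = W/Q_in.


W = 485.5830 kJ/kg
Q_in = 2439.8660 kJ/kg
eta = 0.1990 = 19.9020%

eta = 19.9020%


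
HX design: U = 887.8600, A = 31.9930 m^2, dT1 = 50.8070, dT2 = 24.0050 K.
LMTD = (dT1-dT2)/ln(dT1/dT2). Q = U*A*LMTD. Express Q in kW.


LMTD = 35.7469 K
Q = 887.8600 * 31.9930 * 35.7469 = 1015400.6628 W = 1015.4007 kW

1015.4007 kW


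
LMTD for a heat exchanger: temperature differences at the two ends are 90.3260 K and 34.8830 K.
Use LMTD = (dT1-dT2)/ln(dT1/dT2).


dT1/dT2 = 2.5894
ln(dT1/dT2) = 0.9514
LMTD = 55.4430 / 0.9514 = 58.2736 K

58.2736 K


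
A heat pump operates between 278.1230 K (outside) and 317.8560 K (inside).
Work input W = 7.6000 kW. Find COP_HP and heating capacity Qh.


COP = 317.8560 / 39.7330 = 7.9998
Qh = 7.9998 * 7.6000 = 60.7985 kW

COP = 7.9998, Qh = 60.7985 kW


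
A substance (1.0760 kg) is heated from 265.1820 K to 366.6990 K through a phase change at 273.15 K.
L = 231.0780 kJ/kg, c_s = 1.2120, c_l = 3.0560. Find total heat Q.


Q1 (sensible, solid) = 1.0760 * 1.2120 * 7.9680 = 10.3912 kJ
Q2 (latent) = 1.0760 * 231.0780 = 248.6399 kJ
Q3 (sensible, liquid) = 1.0760 * 3.0560 * 93.5490 = 307.6131 kJ
Q_total = 566.6442 kJ

566.6442 kJ


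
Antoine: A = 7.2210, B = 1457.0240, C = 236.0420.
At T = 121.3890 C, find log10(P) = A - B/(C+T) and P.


C+T = 357.4310
B/(C+T) = 4.0764
log10(P) = 7.2210 - 4.0764 = 3.1446
P = 10^3.1446 = 1395.1523 mmHg

1395.1523 mmHg


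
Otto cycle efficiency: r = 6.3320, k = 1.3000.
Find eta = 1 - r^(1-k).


r^(k-1) = 1.7397
eta = 1 - 1/1.7397 = 0.4252 = 42.5172%

42.5172%


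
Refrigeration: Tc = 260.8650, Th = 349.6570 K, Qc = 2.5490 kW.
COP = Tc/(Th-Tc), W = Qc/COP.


COP = 260.8650 / 88.7920 = 2.9379
W = 2.5490 / 2.9379 = 0.8676 kW

COP = 2.9379, W = 0.8676 kW


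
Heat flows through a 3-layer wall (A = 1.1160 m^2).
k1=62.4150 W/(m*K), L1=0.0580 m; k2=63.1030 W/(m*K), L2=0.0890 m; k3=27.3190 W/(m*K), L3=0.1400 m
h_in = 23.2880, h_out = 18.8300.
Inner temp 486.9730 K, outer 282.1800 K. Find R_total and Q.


R_conv_in = 1/(23.2880*1.1160) = 0.0385
R_1 = 0.0580/(62.4150*1.1160) = 0.0008
R_2 = 0.0890/(63.1030*1.1160) = 0.0013
R_3 = 0.1400/(27.3190*1.1160) = 0.0046
R_conv_out = 1/(18.8300*1.1160) = 0.0476
R_total = 0.0928 K/W
Q = 204.7930 / 0.0928 = 2207.9551 W

R_total = 0.0928 K/W, Q = 2207.9551 W


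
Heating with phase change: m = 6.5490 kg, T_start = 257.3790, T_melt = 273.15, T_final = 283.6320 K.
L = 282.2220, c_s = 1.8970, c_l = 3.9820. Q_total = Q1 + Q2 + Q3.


Q1 (sensible, solid) = 6.5490 * 1.8970 * 15.7710 = 195.9303 kJ
Q2 (latent) = 6.5490 * 282.2220 = 1848.2719 kJ
Q3 (sensible, liquid) = 6.5490 * 3.9820 * 10.4820 = 273.3508 kJ
Q_total = 2317.5530 kJ

2317.5530 kJ


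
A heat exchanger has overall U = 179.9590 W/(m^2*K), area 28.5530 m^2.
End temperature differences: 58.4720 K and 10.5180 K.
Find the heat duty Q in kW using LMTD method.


LMTD = 27.9540 K
Q = 179.9590 * 28.5530 * 27.9540 = 143638.0752 W = 143.6381 kW

143.6381 kW


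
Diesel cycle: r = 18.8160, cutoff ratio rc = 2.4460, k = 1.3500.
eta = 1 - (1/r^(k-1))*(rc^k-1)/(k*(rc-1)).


r^(k-1) = 2.7931
rc^k = 3.3452
eta = 0.5699 = 56.9885%

56.9885%


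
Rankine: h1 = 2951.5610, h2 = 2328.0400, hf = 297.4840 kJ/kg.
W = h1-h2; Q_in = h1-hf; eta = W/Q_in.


W = 623.5210 kJ/kg
Q_in = 2654.0770 kJ/kg
eta = 0.2349 = 23.4930%

eta = 23.4930%


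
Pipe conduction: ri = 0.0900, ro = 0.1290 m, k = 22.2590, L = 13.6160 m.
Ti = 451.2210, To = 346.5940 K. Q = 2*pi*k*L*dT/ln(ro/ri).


dT = 104.6270 K
ln(ro/ri) = 0.3600
Q = 2*pi*22.2590*13.6160*104.6270 / 0.3600 = 553443.1728 W

553443.1728 W


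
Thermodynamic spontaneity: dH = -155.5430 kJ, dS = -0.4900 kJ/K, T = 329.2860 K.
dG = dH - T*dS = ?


T*dS = 329.2860 * -0.4900 = -161.3501 kJ
dG = -155.5430 + 161.3501 = 5.8071 kJ (non-spontaneous)

dG = 5.8071 kJ, non-spontaneous


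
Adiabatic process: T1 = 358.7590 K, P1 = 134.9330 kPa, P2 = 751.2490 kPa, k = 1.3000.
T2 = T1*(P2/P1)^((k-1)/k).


(k-1)/k = 0.2308
(P2/P1)^exp = 1.4862
T2 = 358.7590 * 1.4862 = 533.1870 K

533.1870 K


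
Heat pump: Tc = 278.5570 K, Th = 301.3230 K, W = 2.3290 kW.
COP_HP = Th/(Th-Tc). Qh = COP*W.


COP = 301.3230 / 22.7660 = 13.2357
Qh = 13.2357 * 2.3290 = 30.8258 kW

COP = 13.2357, Qh = 30.8258 kW


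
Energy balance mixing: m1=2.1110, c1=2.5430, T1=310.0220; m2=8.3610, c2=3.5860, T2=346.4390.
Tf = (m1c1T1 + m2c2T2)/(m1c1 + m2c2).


num = 12051.4060
den = 35.3508
Tf = 340.9088 K

340.9088 K


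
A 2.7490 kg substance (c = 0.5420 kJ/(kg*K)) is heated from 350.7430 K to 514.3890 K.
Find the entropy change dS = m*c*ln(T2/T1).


T2/T1 = 1.4666
ln(T2/T1) = 0.3829
dS = 2.7490 * 0.5420 * 0.3829 = 0.5705 kJ/K

0.5705 kJ/K


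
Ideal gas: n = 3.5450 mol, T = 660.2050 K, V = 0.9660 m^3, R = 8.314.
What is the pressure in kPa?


P = nRT/V = 3.5450 * 8.314 * 660.2050 / 0.9660
= 19458.3078 / 0.9660 = 20143.1758 Pa = 20.1432 kPa

20.1432 kPa


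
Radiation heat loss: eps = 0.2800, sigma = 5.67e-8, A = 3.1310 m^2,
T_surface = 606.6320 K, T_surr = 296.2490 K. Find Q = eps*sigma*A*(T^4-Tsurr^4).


T^4 = 1.3543e+11
Tsurr^4 = 7.7024e+09
Q = 0.2800 * 5.67e-8 * 3.1310 * 1.2772e+11 = 6348.8400 W

6348.8400 W


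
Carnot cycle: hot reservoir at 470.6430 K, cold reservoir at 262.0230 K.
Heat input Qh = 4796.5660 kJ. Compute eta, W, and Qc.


eta = 1 - 262.0230/470.6430 = 0.4433
W = 0.4433 * 4796.5660 = 2126.1542 kJ
Qc = 4796.5660 - 2126.1542 = 2670.4118 kJ

eta = 44.3266%, W = 2126.1542 kJ, Qc = 2670.4118 kJ


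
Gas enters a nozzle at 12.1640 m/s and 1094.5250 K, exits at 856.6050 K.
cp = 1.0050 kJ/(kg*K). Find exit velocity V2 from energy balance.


dT = 237.9200 K
2*cp*1000*dT = 478219.2000
V1^2 = 147.9629
V2 = sqrt(478367.1629) = 691.6409 m/s

691.6409 m/s


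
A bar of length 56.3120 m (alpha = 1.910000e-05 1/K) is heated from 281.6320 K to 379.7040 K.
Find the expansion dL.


dT = 98.0720 K
dL = 1.910000e-05 * 56.3120 * 98.0720 = 0.105482 m
L_final = 56.417482 m

dL = 0.105482 m


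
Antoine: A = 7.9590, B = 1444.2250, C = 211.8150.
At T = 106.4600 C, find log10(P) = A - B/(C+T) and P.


C+T = 318.2750
B/(C+T) = 4.5377
log10(P) = 7.9590 - 4.5377 = 3.4213
P = 10^3.4213 = 2638.3720 mmHg

2638.3720 mmHg


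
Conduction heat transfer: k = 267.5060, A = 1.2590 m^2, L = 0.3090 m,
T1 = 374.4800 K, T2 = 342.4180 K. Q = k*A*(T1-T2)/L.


dT = 32.0620 K
Q = 267.5060 * 1.2590 * 32.0620 / 0.3090 = 34945.5104 W

34945.5104 W


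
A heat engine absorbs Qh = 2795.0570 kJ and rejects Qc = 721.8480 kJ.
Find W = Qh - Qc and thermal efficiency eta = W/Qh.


W = 2795.0570 - 721.8480 = 2073.2090 kJ
eta = 2073.2090 / 2795.0570 = 0.7417 = 74.1741%

W = 2073.2090 kJ, eta = 74.1741%


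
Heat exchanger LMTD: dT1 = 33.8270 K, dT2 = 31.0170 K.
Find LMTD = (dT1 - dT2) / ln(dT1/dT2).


dT1/dT2 = 1.0906
ln(dT1/dT2) = 0.0867
LMTD = 2.8100 / 0.0867 = 32.4017 K

32.4017 K


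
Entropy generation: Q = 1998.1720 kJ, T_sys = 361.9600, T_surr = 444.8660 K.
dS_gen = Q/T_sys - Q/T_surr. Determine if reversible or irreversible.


dS_sys = 1998.1720/361.9600 = 5.5204 kJ/K
dS_surr = -1998.1720/444.8660 = -4.4916 kJ/K
dS_gen = 5.5204 - 4.4916 = 1.0288 kJ/K (irreversible)

dS_gen = 1.0288 kJ/K, irreversible


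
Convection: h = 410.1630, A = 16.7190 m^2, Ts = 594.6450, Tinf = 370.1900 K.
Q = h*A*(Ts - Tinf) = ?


dT = 224.4550 K
Q = 410.1630 * 16.7190 * 224.4550 = 1539203.5735 W

1539203.5735 W


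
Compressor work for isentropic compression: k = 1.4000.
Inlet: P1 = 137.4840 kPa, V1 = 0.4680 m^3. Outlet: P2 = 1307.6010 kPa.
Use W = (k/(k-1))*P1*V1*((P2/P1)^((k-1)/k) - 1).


(k-1)/k = 0.2857
(P2/P1)^exp = 1.9032
W = 3.5000 * 137.4840 * 0.4680 * (1.9032 - 1) = 203.4073 kJ

203.4073 kJ


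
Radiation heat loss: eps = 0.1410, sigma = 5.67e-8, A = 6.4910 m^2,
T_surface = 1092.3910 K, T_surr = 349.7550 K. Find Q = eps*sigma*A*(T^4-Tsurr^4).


T^4 = 1.4240e+12
Tsurr^4 = 1.4964e+10
Q = 0.1410 * 5.67e-8 * 6.4910 * 1.4090e+12 = 73120.3523 W

73120.3523 W


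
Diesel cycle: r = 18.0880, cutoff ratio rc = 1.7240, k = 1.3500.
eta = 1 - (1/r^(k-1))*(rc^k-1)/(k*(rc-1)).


r^(k-1) = 2.7548
rc^k = 2.0861
eta = 0.5966 = 59.6641%

59.6641%


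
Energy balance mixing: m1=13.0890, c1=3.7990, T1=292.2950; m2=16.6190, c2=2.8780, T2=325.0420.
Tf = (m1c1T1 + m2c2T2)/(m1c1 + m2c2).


num = 30080.9918
den = 97.5546
Tf = 308.3503 K

308.3503 K


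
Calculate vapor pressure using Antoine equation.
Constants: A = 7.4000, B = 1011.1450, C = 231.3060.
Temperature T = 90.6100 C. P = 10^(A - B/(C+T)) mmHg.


C+T = 321.9160
B/(C+T) = 3.1410
log10(P) = 7.4000 - 3.1410 = 4.2590
P = 10^4.2590 = 18154.2679 mmHg

18154.2679 mmHg


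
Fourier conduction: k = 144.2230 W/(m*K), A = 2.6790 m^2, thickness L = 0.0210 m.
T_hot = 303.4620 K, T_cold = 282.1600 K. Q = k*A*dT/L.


dT = 21.3020 K
Q = 144.2230 * 2.6790 * 21.3020 / 0.0210 = 391929.8347 W

391929.8347 W


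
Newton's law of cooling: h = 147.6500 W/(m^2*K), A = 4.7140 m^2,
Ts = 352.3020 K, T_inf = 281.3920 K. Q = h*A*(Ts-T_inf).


dT = 70.9100 K
Q = 147.6500 * 4.7140 * 70.9100 = 49354.9271 W

49354.9271 W


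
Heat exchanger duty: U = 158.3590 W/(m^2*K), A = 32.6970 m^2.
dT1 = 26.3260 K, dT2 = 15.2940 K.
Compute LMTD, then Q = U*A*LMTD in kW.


LMTD = 20.3132 K
Q = 158.3590 * 32.6970 * 20.3132 = 105178.7361 W = 105.1787 kW

105.1787 kW


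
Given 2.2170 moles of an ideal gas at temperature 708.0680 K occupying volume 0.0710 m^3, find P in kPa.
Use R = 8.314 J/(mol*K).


P = nRT/V = 2.2170 * 8.314 * 708.0680 / 0.0710
= 13051.2071 / 0.0710 = 183819.8182 Pa = 183.8198 kPa

183.8198 kPa


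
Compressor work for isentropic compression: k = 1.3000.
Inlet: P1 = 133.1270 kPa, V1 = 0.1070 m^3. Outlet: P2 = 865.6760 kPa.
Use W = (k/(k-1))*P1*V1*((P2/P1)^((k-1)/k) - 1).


(k-1)/k = 0.2308
(P2/P1)^exp = 1.5404
W = 4.3333 * 133.1270 * 0.1070 * (1.5404 - 1) = 33.3576 kJ

33.3576 kJ


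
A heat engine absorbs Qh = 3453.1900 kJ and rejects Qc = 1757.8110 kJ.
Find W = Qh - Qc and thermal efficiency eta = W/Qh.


W = 3453.1900 - 1757.8110 = 1695.3790 kJ
eta = 1695.3790 / 3453.1900 = 0.4910 = 49.0960%

W = 1695.3790 kJ, eta = 49.0960%


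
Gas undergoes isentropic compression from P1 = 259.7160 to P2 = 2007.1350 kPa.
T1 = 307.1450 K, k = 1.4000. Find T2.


(k-1)/k = 0.2857
(P2/P1)^exp = 1.7936
T2 = 307.1450 * 1.7936 = 550.9092 K

550.9092 K


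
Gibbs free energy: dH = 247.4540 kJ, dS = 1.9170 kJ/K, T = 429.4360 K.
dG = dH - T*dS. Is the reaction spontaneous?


T*dS = 429.4360 * 1.9170 = 823.2288 kJ
dG = 247.4540 - 823.2288 = -575.7748 kJ (spontaneous)

dG = -575.7748 kJ, spontaneous


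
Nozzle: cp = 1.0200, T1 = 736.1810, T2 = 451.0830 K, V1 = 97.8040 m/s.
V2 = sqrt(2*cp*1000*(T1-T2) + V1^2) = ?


dT = 285.0980 K
2*cp*1000*dT = 581599.9200
V1^2 = 9565.6224
V2 = sqrt(591165.5424) = 768.8729 m/s

768.8729 m/s


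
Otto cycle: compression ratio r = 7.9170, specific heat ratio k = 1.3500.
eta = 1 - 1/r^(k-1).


r^(k-1) = 2.0630
eta = 1 - 1/2.0630 = 0.5153 = 51.5266%

51.5266%


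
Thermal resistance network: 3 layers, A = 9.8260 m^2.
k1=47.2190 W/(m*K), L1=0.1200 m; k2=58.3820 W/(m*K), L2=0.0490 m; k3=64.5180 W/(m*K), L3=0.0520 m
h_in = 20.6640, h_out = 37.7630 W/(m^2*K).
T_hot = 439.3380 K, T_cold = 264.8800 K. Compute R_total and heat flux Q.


R_conv_in = 1/(20.6640*9.8260) = 0.0049
R_1 = 0.1200/(47.2190*9.8260) = 0.0003
R_2 = 0.0490/(58.3820*9.8260) = 8.5416e-05
R_3 = 0.0520/(64.5180*9.8260) = 8.2025e-05
R_conv_out = 1/(37.7630*9.8260) = 0.0027
R_total = 0.0080 K/W
Q = 174.4580 / 0.0080 = 21682.3233 W

R_total = 0.0080 K/W, Q = 21682.3233 W


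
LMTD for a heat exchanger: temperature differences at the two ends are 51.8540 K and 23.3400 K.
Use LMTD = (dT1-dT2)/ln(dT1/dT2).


dT1/dT2 = 2.2217
ln(dT1/dT2) = 0.7983
LMTD = 28.5140 / 0.7983 = 35.7200 K

35.7200 K


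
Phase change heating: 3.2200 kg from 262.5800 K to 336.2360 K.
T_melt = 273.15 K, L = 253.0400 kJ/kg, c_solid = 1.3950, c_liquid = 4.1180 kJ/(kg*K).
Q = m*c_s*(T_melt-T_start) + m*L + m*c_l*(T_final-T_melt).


Q1 (sensible, solid) = 3.2200 * 1.3950 * 10.5700 = 47.4794 kJ
Q2 (latent) = 3.2200 * 253.0400 = 814.7888 kJ
Q3 (sensible, liquid) = 3.2200 * 4.1180 * 63.0860 = 836.5178 kJ
Q_total = 1698.7860 kJ

1698.7860 kJ


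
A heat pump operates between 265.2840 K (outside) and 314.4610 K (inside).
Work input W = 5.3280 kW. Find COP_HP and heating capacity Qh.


COP = 314.4610 / 49.1770 = 6.3945
Qh = 6.3945 * 5.3280 = 34.0698 kW

COP = 6.3945, Qh = 34.0698 kW


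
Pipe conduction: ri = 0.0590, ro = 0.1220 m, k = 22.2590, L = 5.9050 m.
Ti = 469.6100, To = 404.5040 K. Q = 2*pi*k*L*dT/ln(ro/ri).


dT = 65.1060 K
ln(ro/ri) = 0.7265
Q = 2*pi*22.2590*5.9050*65.1060 / 0.7265 = 74011.7407 W

74011.7407 W


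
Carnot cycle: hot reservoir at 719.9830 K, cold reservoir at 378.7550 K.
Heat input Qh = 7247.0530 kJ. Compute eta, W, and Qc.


eta = 1 - 378.7550/719.9830 = 0.4739
W = 0.4739 * 7247.0530 = 3434.6608 kJ
Qc = 7247.0530 - 3434.6608 = 3812.3922 kJ

eta = 47.3939%, W = 3434.6608 kJ, Qc = 3812.3922 kJ


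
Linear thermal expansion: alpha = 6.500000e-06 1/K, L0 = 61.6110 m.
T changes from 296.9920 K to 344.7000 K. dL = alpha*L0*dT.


dT = 47.7080 K
dL = 6.500000e-06 * 61.6110 * 47.7080 = 0.019106 m
L_final = 61.630106 m

dL = 0.019106 m


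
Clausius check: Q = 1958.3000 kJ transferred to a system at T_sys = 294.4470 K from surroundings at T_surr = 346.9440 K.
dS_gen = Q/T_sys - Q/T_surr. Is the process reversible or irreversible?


dS_sys = 1958.3000/294.4470 = 6.6508 kJ/K
dS_surr = -1958.3000/346.9440 = -5.6444 kJ/K
dS_gen = 6.6508 - 5.6444 = 1.0063 kJ/K (irreversible)

dS_gen = 1.0063 kJ/K, irreversible


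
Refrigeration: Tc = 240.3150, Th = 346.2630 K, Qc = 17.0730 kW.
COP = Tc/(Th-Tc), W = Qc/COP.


COP = 240.3150 / 105.9480 = 2.2682
W = 17.0730 / 2.2682 = 7.5270 kW

COP = 2.2682, W = 7.5270 kW


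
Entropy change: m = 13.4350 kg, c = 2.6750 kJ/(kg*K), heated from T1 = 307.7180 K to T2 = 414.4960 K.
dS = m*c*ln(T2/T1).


T2/T1 = 1.3470
ln(T2/T1) = 0.2979
dS = 13.4350 * 2.6750 * 0.2979 = 10.7054 kJ/K

10.7054 kJ/K


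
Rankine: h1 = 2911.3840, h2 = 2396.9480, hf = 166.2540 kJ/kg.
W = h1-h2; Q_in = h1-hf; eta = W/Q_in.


W = 514.4360 kJ/kg
Q_in = 2745.1300 kJ/kg
eta = 0.1874 = 18.7400%

eta = 18.7400%


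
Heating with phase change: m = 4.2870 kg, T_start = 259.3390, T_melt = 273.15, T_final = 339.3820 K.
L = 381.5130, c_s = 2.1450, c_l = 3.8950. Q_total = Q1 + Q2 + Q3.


Q1 (sensible, solid) = 4.2870 * 2.1450 * 13.8110 = 127.0006 kJ
Q2 (latent) = 4.2870 * 381.5130 = 1635.5462 kJ
Q3 (sensible, liquid) = 4.2870 * 3.8950 * 66.2320 = 1105.9330 kJ
Q_total = 2868.4799 kJ

2868.4799 kJ


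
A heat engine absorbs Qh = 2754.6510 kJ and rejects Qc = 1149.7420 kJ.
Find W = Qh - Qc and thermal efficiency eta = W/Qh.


W = 2754.6510 - 1149.7420 = 1604.9090 kJ
eta = 1604.9090 / 2754.6510 = 0.5826 = 58.2618%

W = 1604.9090 kJ, eta = 58.2618%


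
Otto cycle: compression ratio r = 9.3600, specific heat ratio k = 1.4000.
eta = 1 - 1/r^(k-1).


r^(k-1) = 2.4463
eta = 1 - 1/2.4463 = 0.5912 = 59.1220%

59.1220%


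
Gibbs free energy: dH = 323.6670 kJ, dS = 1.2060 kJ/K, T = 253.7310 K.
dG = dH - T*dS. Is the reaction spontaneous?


T*dS = 253.7310 * 1.2060 = 305.9996 kJ
dG = 323.6670 - 305.9996 = 17.6674 kJ (non-spontaneous)

dG = 17.6674 kJ, non-spontaneous


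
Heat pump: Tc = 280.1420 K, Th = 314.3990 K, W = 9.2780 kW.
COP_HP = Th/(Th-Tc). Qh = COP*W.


COP = 314.3990 / 34.2570 = 9.1777
Qh = 9.1777 * 9.2780 = 85.1503 kW

COP = 9.1777, Qh = 85.1503 kW


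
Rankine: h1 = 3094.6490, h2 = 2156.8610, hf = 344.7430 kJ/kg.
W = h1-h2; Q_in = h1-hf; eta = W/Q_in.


W = 937.7880 kJ/kg
Q_in = 2749.9060 kJ/kg
eta = 0.3410 = 34.1025%

eta = 34.1025%


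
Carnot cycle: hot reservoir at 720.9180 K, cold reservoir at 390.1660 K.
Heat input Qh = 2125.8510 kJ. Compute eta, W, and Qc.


eta = 1 - 390.1660/720.9180 = 0.4588
W = 0.4588 * 2125.8510 = 975.3252 kJ
Qc = 2125.8510 - 975.3252 = 1150.5258 kJ

eta = 45.8793%, W = 975.3252 kJ, Qc = 1150.5258 kJ


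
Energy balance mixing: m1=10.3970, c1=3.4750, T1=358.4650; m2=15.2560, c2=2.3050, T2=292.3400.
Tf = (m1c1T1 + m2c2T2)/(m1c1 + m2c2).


num = 23231.3476
den = 71.2947
Tf = 325.8498 K

325.8498 K


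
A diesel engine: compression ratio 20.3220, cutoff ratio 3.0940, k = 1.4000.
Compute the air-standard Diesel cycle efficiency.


r^(k-1) = 3.3357
rc^k = 4.8610
eta = 0.6052 = 60.5168%

60.5168%


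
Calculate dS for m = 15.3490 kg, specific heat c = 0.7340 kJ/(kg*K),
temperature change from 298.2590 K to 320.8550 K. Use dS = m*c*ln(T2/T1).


T2/T1 = 1.0758
ln(T2/T1) = 0.0730
dS = 15.3490 * 0.7340 * 0.0730 = 0.8227 kJ/K

0.8227 kJ/K


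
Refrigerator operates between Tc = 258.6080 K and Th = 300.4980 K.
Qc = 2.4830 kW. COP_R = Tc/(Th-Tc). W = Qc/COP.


COP = 258.6080 / 41.8900 = 6.1735
W = 2.4830 / 6.1735 = 0.4022 kW

COP = 6.1735, W = 0.4022 kW


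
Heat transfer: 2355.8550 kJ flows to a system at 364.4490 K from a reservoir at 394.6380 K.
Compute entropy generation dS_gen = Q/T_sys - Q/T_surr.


dS_sys = 2355.8550/364.4490 = 6.4642 kJ/K
dS_surr = -2355.8550/394.6380 = -5.9697 kJ/K
dS_gen = 6.4642 - 5.9697 = 0.4945 kJ/K (irreversible)

dS_gen = 0.4945 kJ/K, irreversible


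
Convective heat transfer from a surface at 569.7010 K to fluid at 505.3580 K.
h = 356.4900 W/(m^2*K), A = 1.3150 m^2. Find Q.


dT = 64.3430 K
Q = 356.4900 * 1.3150 * 64.3430 = 30162.9914 W

30162.9914 W


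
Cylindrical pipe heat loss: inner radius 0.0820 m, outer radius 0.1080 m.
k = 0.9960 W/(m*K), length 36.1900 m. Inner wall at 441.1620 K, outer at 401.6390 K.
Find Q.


dT = 39.5230 K
ln(ro/ri) = 0.2754
Q = 2*pi*0.9960*36.1900*39.5230 / 0.2754 = 32500.8609 W

32500.8609 W


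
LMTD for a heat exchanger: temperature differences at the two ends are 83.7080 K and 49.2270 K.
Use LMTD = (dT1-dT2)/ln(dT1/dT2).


dT1/dT2 = 1.7004
ln(dT1/dT2) = 0.5309
LMTD = 34.4810 / 0.5309 = 64.9491 K

64.9491 K


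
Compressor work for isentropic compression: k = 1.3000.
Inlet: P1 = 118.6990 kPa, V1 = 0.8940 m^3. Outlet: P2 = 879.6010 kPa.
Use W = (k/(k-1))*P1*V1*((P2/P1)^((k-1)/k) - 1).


(k-1)/k = 0.2308
(P2/P1)^exp = 1.5876
W = 4.3333 * 118.6990 * 0.8940 * (1.5876 - 1) = 270.1867 kJ

270.1867 kJ


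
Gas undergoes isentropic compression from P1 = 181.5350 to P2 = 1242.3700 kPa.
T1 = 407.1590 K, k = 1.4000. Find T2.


(k-1)/k = 0.2857
(P2/P1)^exp = 1.7324
T2 = 407.1590 * 1.7324 = 705.3724 K

705.3724 K


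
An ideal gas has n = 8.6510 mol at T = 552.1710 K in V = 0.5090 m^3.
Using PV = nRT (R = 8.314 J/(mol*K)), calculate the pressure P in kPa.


P = nRT/V = 8.6510 * 8.314 * 552.1710 / 0.5090
= 39714.5756 / 0.5090 = 78024.7065 Pa = 78.0247 kPa

78.0247 kPa


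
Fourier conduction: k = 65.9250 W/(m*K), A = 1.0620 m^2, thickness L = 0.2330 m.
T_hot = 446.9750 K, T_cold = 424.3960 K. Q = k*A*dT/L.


dT = 22.5790 K
Q = 65.9250 * 1.0620 * 22.5790 / 0.2330 = 6784.5873 W

6784.5873 W


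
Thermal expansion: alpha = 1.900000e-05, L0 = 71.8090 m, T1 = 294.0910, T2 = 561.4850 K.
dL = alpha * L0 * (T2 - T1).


dT = 267.3940 K
dL = 1.900000e-05 * 71.8090 * 267.3940 = 0.364825 m
L_final = 72.173825 m

dL = 0.364825 m


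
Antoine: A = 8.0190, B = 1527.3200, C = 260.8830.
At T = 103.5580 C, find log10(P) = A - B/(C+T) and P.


C+T = 364.4410
B/(C+T) = 4.1909
log10(P) = 8.0190 - 4.1909 = 3.8281
P = 10^3.8281 = 6731.9878 mmHg

6731.9878 mmHg


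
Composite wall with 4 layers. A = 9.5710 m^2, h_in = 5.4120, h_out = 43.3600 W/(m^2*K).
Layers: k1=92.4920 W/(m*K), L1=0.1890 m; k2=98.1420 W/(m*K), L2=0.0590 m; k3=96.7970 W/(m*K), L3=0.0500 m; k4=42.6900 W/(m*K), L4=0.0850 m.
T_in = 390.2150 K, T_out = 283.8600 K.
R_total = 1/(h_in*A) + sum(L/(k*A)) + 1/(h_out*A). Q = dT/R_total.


R_conv_in = 1/(5.4120*9.5710) = 0.0193
R_1 = 0.1890/(92.4920*9.5710) = 0.0002
R_2 = 0.0590/(98.1420*9.5710) = 6.2812e-05
R_3 = 0.0500/(96.7970*9.5710) = 5.3970e-05
R_4 = 0.0850/(42.6900*9.5710) = 0.0002
R_conv_out = 1/(43.3600*9.5710) = 0.0024
R_total = 0.0223 K/W
Q = 106.3550 / 0.0223 = 4779.2193 W

R_total = 0.0223 K/W, Q = 4779.2193 W


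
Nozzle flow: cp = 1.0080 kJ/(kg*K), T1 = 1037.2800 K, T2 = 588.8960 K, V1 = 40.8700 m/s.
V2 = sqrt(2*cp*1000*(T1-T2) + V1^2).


dT = 448.3840 K
2*cp*1000*dT = 903942.1440
V1^2 = 1670.3569
V2 = sqrt(905612.5009) = 951.6367 m/s

951.6367 m/s


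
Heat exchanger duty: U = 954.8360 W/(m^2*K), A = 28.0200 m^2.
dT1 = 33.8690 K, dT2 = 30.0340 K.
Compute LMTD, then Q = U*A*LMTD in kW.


LMTD = 31.9131 K
Q = 954.8360 * 28.0200 * 31.9131 = 853819.3154 W = 853.8193 kW

853.8193 kW


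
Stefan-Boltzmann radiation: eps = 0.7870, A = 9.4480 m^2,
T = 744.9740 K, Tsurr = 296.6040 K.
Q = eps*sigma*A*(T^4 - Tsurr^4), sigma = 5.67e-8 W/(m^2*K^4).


T^4 = 3.0801e+11
Tsurr^4 = 7.7394e+09
Q = 0.7870 * 5.67e-8 * 9.4480 * 3.0027e+11 = 126593.1209 W

126593.1209 W


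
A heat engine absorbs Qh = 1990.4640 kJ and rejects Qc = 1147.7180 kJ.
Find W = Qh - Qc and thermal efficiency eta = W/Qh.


W = 1990.4640 - 1147.7180 = 842.7460 kJ
eta = 842.7460 / 1990.4640 = 0.4234 = 42.3392%

W = 842.7460 kJ, eta = 42.3392%


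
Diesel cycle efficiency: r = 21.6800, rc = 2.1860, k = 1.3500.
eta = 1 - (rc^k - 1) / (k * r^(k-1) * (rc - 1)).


r^(k-1) = 2.9351
rc^k = 2.8743
eta = 0.6012 = 60.1165%

60.1165%


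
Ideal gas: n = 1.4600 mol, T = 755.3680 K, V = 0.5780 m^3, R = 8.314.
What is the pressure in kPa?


P = nRT/V = 1.4600 * 8.314 * 755.3680 / 0.5780
= 9168.9891 / 0.5780 = 15863.3030 Pa = 15.8633 kPa

15.8633 kPa


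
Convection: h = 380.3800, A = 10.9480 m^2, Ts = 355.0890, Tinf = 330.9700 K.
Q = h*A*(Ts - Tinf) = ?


dT = 24.1190 K
Q = 380.3800 * 10.9480 * 24.1190 = 100441.1694 W

100441.1694 W


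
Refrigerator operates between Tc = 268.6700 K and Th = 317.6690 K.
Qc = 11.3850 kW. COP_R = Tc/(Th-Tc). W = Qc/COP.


COP = 268.6700 / 48.9990 = 5.4832
W = 11.3850 / 5.4832 = 2.0764 kW

COP = 5.4832, W = 2.0764 kW


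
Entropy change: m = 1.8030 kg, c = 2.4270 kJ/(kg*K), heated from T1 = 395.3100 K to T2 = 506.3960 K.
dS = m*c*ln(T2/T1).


T2/T1 = 1.2810
ln(T2/T1) = 0.2476
dS = 1.8030 * 2.4270 * 0.2476 = 1.0837 kJ/K

1.0837 kJ/K


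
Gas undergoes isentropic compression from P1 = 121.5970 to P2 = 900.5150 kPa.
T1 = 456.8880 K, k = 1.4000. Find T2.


(k-1)/k = 0.2857
(P2/P1)^exp = 1.7719
T2 = 456.8880 * 1.7719 = 809.5763 K

809.5763 K


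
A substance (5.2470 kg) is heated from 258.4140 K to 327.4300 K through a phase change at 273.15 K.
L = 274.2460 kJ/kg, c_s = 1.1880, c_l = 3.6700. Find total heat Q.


Q1 (sensible, solid) = 5.2470 * 1.1880 * 14.7360 = 91.8559 kJ
Q2 (latent) = 5.2470 * 274.2460 = 1438.9688 kJ
Q3 (sensible, liquid) = 5.2470 * 3.6700 * 54.2800 = 1045.2423 kJ
Q_total = 2576.0670 kJ

2576.0670 kJ


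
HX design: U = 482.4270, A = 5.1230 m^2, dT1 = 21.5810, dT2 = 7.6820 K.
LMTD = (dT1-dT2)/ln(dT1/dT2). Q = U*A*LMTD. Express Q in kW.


LMTD = 13.4559 K
Q = 482.4270 * 5.1230 * 13.4559 = 33255.7854 W = 33.2558 kW

33.2558 kW


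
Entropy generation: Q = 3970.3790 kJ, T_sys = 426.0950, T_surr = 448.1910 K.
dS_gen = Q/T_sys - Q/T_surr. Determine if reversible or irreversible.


dS_sys = 3970.3790/426.0950 = 9.3181 kJ/K
dS_surr = -3970.3790/448.1910 = -8.8587 kJ/K
dS_gen = 9.3181 - 8.8587 = 0.4594 kJ/K (irreversible)

dS_gen = 0.4594 kJ/K, irreversible


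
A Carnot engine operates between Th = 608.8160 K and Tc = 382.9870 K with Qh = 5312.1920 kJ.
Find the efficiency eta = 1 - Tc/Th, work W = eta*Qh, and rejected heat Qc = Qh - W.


eta = 1 - 382.9870/608.8160 = 0.3709
W = 0.3709 * 5312.1920 = 1970.4591 kJ
Qc = 5312.1920 - 1970.4591 = 3341.7329 kJ

eta = 37.0931%, W = 1970.4591 kJ, Qc = 3341.7329 kJ


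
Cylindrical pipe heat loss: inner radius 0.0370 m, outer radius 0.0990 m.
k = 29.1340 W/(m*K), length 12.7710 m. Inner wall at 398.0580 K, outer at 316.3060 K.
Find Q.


dT = 81.7520 K
ln(ro/ri) = 0.9842
Q = 2*pi*29.1340*12.7710*81.7520 / 0.9842 = 194186.5114 W

194186.5114 W


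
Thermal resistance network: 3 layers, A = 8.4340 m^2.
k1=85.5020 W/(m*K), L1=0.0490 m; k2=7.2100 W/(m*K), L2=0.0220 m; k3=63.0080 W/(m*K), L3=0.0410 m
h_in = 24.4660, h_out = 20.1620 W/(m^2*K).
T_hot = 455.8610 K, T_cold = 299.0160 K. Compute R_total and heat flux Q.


R_conv_in = 1/(24.4660*8.4340) = 0.0048
R_1 = 0.0490/(85.5020*8.4340) = 6.7949e-05
R_2 = 0.0220/(7.2100*8.4340) = 0.0004
R_3 = 0.0410/(63.0080*8.4340) = 7.7153e-05
R_conv_out = 1/(20.1620*8.4340) = 0.0059
R_total = 0.0112 K/W
Q = 156.8450 / 0.0112 = 13961.8022 W

R_total = 0.0112 K/W, Q = 13961.8022 W


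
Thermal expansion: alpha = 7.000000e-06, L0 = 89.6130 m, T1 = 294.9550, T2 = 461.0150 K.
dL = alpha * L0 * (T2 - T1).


dT = 166.0600 K
dL = 7.000000e-06 * 89.6130 * 166.0600 = 0.104168 m
L_final = 89.717168 m

dL = 0.104168 m


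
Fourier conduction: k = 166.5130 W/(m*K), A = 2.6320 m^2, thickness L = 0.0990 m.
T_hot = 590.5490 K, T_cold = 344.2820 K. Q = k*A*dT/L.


dT = 246.2670 K
Q = 166.5130 * 2.6320 * 246.2670 / 0.0990 = 1090197.1833 W

1090197.1833 W
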